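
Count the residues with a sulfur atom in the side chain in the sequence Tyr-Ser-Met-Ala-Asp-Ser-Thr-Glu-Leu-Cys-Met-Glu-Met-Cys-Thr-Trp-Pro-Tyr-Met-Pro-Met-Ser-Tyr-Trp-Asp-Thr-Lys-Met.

8

Only Cys (C) and Met (M) have a sulfur atom in the side chain.
Matching residues: Met3, Cys10, Met11, Met13, Cys14, Met19, Met21, Met28.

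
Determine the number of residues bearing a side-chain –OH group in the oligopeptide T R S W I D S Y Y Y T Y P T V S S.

The –OH-bearing residues are Ser, Thr (aliphatic alcohols), and Tyr (phenol).
Matching residues: T1, S3, S7, Y8, Y9, Y10, T11, Y12, T14, S16, S17.

11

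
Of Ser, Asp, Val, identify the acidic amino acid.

Only D (aspartate) and E (glutamate) carry a side-chain carboxylic acid.
Of the listed options, only Asp belongs to this group.

Asp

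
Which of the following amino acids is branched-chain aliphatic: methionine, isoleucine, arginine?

The BCAAs are Val, Leu, and Ile — aliphatic side chains with a branch point.
Of the listed options, only isoleucine belongs to this group.

isoleucine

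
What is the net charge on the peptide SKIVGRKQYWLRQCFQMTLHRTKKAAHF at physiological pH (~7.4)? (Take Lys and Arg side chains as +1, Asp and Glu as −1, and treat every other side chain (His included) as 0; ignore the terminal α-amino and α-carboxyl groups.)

+7

Positive (K, R): K2, R6, K7, R12, R21, K23, K24 → +7.
Negative (D, E): none → −0.
Net charge = (+7) + (−0) = +7.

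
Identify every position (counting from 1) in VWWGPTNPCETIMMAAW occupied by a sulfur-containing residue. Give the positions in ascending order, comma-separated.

9, 13, 14

Only Cys (C) and Met (M) have a sulfur atom in the side chain.
Matching residues: C9, M13, M14.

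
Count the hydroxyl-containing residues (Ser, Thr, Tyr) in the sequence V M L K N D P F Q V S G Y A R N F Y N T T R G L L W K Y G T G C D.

Matching residues: S11, Y13, Y18, T20, T21, Y28, T30.

7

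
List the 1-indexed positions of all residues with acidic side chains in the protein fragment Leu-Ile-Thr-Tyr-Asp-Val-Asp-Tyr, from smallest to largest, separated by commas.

5, 7

Only D (aspartate) and E (glutamate) carry a side-chain carboxylic acid.
Matching residues: Asp5, Asp7.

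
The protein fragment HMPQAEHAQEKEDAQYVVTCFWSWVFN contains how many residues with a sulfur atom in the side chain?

2

The sulfur-bearing residues are cysteine (–SH) and methionine (–S–CH₃).
Matching residues: M2, C20.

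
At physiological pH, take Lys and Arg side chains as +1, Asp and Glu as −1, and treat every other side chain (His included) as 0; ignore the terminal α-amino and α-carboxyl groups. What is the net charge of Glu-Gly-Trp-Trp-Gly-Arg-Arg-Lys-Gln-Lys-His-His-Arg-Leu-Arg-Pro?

Positive (K, R): Arg6, Arg7, Lys8, Lys10, Arg13, Arg15 → +6.
Negative (D, E): Glu1 → −1.
Net charge = (+6) + (−1) = +5.

+5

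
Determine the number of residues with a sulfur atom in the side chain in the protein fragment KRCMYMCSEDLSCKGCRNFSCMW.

8

The sulfur-bearing residues are cysteine (–SH) and methionine (–S–CH₃).
Matching residues: C3, M4, M6, C7, C13, C16, C21, M22.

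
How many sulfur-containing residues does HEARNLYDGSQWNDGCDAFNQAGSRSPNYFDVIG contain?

The sulfur-bearing residues are cysteine (–SH) and methionine (–S–CH₃).
Matching residues: C16.

1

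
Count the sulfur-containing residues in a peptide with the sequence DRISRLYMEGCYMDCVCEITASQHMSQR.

6

Cysteine (C, thiol) and methionine (M, thioether) are the two sulfur-containing amino acids.
Matching residues: M8, C11, M13, C15, C17, M25.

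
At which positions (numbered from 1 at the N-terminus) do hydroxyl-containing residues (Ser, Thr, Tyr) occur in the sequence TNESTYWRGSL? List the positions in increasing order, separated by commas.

1, 4, 5, 6, 10

Matching residues: T1, S4, T5, Y6, S10.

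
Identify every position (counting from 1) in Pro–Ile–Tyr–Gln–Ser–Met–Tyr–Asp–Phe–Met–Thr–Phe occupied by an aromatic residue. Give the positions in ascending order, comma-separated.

The aromatic amino acids are Phe (F, benzyl), Trp (W, indole), and Tyr (Y, phenol).
Matching residues: Tyr3, Tyr7, Phe9, Phe12.

3, 7, 9, 12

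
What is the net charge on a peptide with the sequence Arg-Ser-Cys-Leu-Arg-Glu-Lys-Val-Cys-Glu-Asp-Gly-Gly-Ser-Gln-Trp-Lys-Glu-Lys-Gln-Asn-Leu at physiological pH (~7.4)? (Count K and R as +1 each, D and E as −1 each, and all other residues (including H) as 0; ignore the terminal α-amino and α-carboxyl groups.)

+1

Positive (K, R): Arg1, Arg5, Lys7, Lys17, Lys19 → +5.
Negative (D, E): Glu6, Glu10, Asp11, Glu18 → −4.
Net charge = (+5) + (−4) = +1.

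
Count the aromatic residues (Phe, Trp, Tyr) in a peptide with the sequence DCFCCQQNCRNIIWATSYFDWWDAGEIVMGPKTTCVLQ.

Matching residues: F3, W14, Y18, F19, W21, W22.

6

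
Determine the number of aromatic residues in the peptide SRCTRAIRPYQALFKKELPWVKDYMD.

4

F, W, and Y each carry an aromatic ring on the side chain.
Matching residues: Y10, F14, W20, Y24.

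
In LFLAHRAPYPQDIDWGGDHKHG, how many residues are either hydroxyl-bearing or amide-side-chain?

Hydroxyl-bearing: S, T, Y. Amide-side-chain: N, Q.
Hydroxyl-bearing residues here: Y9 (1).
Amide-side-chain residues here: Q11 (1).
The two groups share no amino acid, so total = 1 + 1 = 2.

2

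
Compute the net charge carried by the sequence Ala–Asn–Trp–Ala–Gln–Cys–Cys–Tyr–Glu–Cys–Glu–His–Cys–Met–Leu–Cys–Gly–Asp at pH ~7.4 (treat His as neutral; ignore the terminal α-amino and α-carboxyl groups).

-3

Near pH 7.4, K and R contribute +1 each, D and E contribute −1 each, and every other side chain (His included, as stated) is uncharged.
Positive (K, R): none → +0.
Negative (D, E): Glu9, Glu11, Asp18 → −3.
Net charge = (+0) + (−3) = −3.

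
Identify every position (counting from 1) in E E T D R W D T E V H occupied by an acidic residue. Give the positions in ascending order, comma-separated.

Only D (aspartate) and E (glutamate) carry a side-chain carboxylic acid.
Matching residues: E1, E2, D4, D7, E9.

1, 2, 4, 7, 9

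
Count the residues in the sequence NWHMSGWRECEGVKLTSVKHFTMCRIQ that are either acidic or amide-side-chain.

Acidic: D, E. Amide-side-chain: N, Q.
Acidic residues here: E9, E11 (2).
Amide-side-chain residues here: N1, Q27 (2).
The two groups share no amino acid, so total = 2 + 2 = 4.

4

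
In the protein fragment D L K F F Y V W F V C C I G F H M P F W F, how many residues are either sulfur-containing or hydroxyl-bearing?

Sulfur-containing: C, M. Hydroxyl-bearing: S, T, Y.
Sulfur-containing residues here: C11, C12, M17 (3).
Hydroxyl-bearing residues here: Y6 (1).
The two groups share no amino acid, so total = 3 + 1 = 4.

4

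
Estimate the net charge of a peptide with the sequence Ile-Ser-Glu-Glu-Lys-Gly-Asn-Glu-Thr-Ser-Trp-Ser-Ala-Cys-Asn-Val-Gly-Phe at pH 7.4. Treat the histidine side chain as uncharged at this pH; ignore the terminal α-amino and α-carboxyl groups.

-2

Near pH 7.4, K and R contribute +1 each, D and E contribute −1 each, and every other side chain (His included, as stated) is uncharged.
Positive (K, R): Lys5 → +1.
Negative (D, E): Glu3, Glu4, Glu8 → −3.
Net charge = (+1) + (−3) = −2.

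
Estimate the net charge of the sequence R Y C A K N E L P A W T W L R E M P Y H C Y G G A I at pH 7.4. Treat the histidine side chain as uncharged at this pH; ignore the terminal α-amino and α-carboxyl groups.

The side chains ionized at physiological pH are Lys/Arg (+1) and Asp/Glu (−1); with His treated as neutral, nothing else contributes.
Positive (K, R): R1, K5, R15 → +3.
Negative (D, E): E7, E16 → −2.
Net charge = (+3) + (−2) = +1.

+1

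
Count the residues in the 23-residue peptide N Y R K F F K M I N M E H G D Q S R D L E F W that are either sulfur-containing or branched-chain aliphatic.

Sulfur-containing: C, M. Branched-chain aliphatic: I, L, V.
Sulfur-containing residues here: M8, M11 (2).
Branched-chain aliphatic residues here: I9, L20 (2).
The two groups share no amino acid, so total = 2 + 2 = 4.

4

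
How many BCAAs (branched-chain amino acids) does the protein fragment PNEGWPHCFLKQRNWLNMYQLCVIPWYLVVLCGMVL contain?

Valine (V), leucine (L), and isoleucine (I) are the branched-chain amino acids.
Matching residues: L10, L16, L21, V23, I24, L28, V29, V30, L31, V35, L36.

11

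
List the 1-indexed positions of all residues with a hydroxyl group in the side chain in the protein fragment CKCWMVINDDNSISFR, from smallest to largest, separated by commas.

12, 14

Serine (S), threonine (T), and tyrosine (Y) each carry a hydroxyl group on the side chain.
Matching residues: S12, S14.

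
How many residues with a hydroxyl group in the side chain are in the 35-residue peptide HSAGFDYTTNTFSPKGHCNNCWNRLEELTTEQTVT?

10

Serine (S), threonine (T), and tyrosine (Y) each carry a hydroxyl group on the side chain.
Matching residues: S2, Y7, T8, T9, T11, S13, T29, T30, T33, T35.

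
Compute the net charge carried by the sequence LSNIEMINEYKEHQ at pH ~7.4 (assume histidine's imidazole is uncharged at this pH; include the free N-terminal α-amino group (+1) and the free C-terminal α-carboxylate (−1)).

-2

The side chains ionized at physiological pH are Lys/Arg (+1) and Asp/Glu (−1); with His treated as neutral, nothing else contributes.
Positive (K, R): K11 → +1.
Negative (D, E): E5, E9, E12 → −3.
The N-terminus (+1) and C-terminus (−1) cancel.
Net charge = (+1) + (−3) = −2.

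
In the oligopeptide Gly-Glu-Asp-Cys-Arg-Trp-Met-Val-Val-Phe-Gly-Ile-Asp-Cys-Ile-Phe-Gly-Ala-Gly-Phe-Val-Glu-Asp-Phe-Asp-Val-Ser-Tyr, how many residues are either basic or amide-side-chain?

Basic: H, K, R. Amide-side-chain: N, Q.
Basic residues here: Arg5 (1).
Amide-side-chain residues here: none (0).
The two groups share no amino acid, so total = 1 + 0 = 1.

1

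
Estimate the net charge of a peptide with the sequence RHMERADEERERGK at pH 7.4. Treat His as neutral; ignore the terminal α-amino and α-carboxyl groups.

At pH ~7.4 the Lys and Arg side chains are protonated (+1), the Asp and Glu side chains are deprotonated (−1), and with His taken as neutral all other side chains carry no charge.
Positive (K, R): R1, R5, R10, R12, K14 → +5.
Negative (D, E): E4, D7, E8, E9, E11 → −5.
Net charge = (+5) + (−5) = 0.

0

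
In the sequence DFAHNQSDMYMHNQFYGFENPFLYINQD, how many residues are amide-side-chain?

Only N (asparagine) and Q (glutamine) carry a side-chain carboxamide.
Matching residues: N5, Q6, N13, Q14, N20, N26, Q27.

7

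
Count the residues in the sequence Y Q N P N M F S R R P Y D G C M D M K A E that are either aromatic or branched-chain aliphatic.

Aromatic: F, W, Y. Branched-chain aliphatic: I, L, V.
Aromatic residues here: Y1, F7, Y12 (3).
Branched-chain aliphatic residues here: none (0).
The two groups share no amino acid, so total = 3 + 0 = 3.

3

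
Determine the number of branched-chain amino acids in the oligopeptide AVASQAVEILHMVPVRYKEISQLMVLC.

Valine (V), leucine (L), and isoleucine (I) are the branched-chain amino acids.
Matching residues: V2, V7, I9, L10, V13, V15, I20, L23, V25, L26.

10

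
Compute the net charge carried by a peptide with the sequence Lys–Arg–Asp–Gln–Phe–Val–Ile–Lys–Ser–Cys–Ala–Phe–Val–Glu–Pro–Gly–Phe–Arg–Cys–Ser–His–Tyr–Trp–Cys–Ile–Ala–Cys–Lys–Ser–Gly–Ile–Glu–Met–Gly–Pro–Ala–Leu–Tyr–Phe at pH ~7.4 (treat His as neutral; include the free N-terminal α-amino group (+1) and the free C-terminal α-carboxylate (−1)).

+2

The side chains ionized at physiological pH are Lys/Arg (+1) and Asp/Glu (−1); with His treated as neutral, nothing else contributes.
Positive (K, R): Lys1, Arg2, Lys8, Arg18, Lys28 → +5.
Negative (D, E): Asp3, Glu14, Glu32 → −3.
The N-terminus (+1) and C-terminus (−1) cancel.
Net charge = (+5) + (−3) = +2.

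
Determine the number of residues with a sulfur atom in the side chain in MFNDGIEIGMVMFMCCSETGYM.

7

The sulfur-bearing residues are cysteine (–SH) and methionine (–S–CH₃).
Matching residues: M1, M10, M12, M14, C15, C16, M22.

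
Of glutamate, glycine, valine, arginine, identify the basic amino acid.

arginine

K, R, and H are the three residues with basic side chains (ε-amine, guanidinium, and imidazole respectively).
Of the listed options, only arginine belongs to this group.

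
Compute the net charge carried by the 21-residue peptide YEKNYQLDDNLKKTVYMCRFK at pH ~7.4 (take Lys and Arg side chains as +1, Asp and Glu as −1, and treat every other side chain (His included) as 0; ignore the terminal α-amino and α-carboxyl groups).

+2

Positive (K, R): K3, K12, K13, R19, K21 → +5.
Negative (D, E): E2, D8, D9 → −3.
Net charge = (+5) + (−3) = +2.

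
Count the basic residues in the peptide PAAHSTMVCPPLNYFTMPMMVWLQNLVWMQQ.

Lysine (K), arginine (R), and histidine (H) have basic, nitrogen-containing side chains.
Matching residues: H4.

1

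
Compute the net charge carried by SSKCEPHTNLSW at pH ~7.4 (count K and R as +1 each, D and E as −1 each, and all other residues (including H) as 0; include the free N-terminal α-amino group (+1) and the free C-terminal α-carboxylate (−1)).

Positive (K, R): K3 → +1.
Negative (D, E): E5 → −1.
The N-terminus (+1) and C-terminus (−1) cancel.
Net charge = (+1) + (−1) = 0.

0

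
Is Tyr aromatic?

The aromatic amino acids are Phe (F, benzyl), Trp (W, indole), and Tyr (Y, phenol).
Tyrosine is in this group.

Yes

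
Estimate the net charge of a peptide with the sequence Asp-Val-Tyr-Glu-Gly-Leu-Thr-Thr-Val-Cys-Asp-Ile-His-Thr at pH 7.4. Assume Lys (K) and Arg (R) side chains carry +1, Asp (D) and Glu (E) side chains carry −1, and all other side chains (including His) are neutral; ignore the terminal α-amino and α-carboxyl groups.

-3

Positive (K, R): none → +0.
Negative (D, E): Asp1, Glu4, Asp11 → −3.
Net charge = (+0) + (−3) = −3.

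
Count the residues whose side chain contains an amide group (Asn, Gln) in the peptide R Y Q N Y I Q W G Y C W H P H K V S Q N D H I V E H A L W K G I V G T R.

Matching residues: Q3, N4, Q7, Q19, N20.

5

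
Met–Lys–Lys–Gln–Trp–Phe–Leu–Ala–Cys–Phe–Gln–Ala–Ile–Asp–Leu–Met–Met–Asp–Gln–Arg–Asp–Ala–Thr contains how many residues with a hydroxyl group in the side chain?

The –OH-bearing residues are Ser, Thr (aliphatic alcohols), and Tyr (phenol).
Matching residues: Thr23.

1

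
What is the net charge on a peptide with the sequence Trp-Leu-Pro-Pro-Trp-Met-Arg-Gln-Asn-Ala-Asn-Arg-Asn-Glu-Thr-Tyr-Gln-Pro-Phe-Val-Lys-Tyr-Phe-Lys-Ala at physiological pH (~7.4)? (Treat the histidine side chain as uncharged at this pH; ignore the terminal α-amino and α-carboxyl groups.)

Near pH 7.4, K and R contribute +1 each, D and E contribute −1 each, and every other side chain (His included, as stated) is uncharged.
Positive (K, R): Arg7, Arg12, Lys21, Lys24 → +4.
Negative (D, E): Glu14 → −1.
Net charge = (+4) + (−1) = +3.

+3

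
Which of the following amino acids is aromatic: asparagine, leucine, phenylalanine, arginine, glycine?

Phenylalanine (F), tryptophan (W), and tyrosine (Y) have aromatic ring side chains.
Of the listed options, only phenylalanine belongs to this group.

phenylalanine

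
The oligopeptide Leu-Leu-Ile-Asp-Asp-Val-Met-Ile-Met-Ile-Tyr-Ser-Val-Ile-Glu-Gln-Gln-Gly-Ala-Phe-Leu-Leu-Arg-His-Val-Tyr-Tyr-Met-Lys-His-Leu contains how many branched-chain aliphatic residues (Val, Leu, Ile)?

Matching residues: Leu1, Leu2, Ile3, Val6, Ile8, Ile10, Val13, Ile14, Leu21, Leu22, Val25, Leu31.

12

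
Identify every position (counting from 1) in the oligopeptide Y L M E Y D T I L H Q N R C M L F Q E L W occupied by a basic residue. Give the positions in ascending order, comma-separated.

10, 13

The basic amino acids are Lys (K), Arg (R), and His (H).
Matching residues: H10, R13.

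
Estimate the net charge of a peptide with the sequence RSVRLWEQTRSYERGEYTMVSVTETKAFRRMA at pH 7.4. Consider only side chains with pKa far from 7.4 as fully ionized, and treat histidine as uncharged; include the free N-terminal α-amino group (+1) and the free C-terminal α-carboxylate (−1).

Near pH 7.4, K and R contribute +1 each, D and E contribute −1 each, and every other side chain (His included, as stated) is uncharged.
Positive (K, R): R1, R4, R10, R14, K26, R29, R30 → +7.
Negative (D, E): E7, E13, E16, E24 → −4.
The N-terminus (+1) and C-terminus (−1) cancel.
Net charge = (+7) + (−4) = +3.

+3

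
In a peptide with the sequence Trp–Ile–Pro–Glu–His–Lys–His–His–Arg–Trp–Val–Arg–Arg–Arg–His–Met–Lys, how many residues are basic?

Lysine (K), arginine (R), and histidine (H) have basic, nitrogen-containing side chains.
Matching residues: His5, Lys6, His7, His8, Arg9, Arg12, Arg13, Arg14, His15, Lys17.

10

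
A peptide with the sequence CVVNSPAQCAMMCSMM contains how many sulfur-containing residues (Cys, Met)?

Matching residues: C1, C9, M11, M12, C13, M15, M16.

7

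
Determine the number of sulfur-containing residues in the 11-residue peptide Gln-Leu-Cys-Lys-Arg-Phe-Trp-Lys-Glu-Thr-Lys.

Cysteine (C, thiol) and methionine (M, thioether) are the two sulfur-containing amino acids.
Matching residues: Cys3.

1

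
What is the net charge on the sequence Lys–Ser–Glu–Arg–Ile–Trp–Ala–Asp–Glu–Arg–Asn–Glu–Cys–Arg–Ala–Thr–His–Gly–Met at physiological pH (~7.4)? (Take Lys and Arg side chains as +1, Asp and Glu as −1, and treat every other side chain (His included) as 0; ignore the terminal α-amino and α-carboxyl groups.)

Positive (K, R): Lys1, Arg4, Arg10, Arg14 → +4.
Negative (D, E): Glu3, Asp8, Glu9, Glu12 → −4.
Net charge = (+4) + (−4) = 0.

0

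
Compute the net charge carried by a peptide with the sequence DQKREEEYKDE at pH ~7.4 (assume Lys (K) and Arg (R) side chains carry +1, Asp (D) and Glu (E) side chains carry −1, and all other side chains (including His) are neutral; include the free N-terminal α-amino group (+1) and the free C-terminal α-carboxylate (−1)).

-3

Positive (K, R): K3, R4, K9 → +3.
Negative (D, E): D1, E5, E6, E7, D10, E11 → −6.
The N-terminus (+1) and C-terminus (−1) cancel.
Net charge = (+3) + (−6) = −3.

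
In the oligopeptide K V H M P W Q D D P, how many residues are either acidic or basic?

4

Acidic: D, E. Basic: H, K, R.
Acidic residues here: D8, D9 (2).
Basic residues here: K1, H3 (2).
The two groups share no amino acid, so total = 2 + 2 = 4.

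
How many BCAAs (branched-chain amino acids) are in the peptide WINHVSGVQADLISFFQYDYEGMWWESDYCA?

5

V, L, and I make up the branched-chain aliphatic group.
Matching residues: I2, V5, V8, L12, I13.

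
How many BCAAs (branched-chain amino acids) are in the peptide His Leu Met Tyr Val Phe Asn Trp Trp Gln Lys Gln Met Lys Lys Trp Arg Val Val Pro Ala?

The BCAAs are Val, Leu, and Ile — aliphatic side chains with a branch point.
Matching residues: Leu2, Val5, Val18, Val19.

4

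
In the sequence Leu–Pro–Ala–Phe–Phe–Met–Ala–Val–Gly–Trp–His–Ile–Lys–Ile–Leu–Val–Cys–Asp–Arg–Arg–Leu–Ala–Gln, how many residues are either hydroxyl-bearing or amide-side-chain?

1

Hydroxyl-bearing: S, T, Y. Amide-side-chain: N, Q.
Hydroxyl-bearing residues here: none (0).
Amide-side-chain residues here: Gln23 (1).
The two groups share no amino acid, so total = 0 + 1 = 1.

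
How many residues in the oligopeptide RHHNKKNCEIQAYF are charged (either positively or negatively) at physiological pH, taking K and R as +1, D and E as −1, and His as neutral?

4

Charged side chains at pH ~7.4: K, R (positive); D, E (negative).
Matching residues: R1, K5, K6, E9.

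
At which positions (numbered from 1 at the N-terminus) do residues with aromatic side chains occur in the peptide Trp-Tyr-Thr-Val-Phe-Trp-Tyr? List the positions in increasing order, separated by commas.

1, 2, 5, 6, 7

F, W, and Y each carry an aromatic ring on the side chain.
Matching residues: Trp1, Tyr2, Phe5, Trp6, Tyr7.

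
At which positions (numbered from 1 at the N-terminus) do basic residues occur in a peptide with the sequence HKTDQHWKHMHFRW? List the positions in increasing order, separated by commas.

K, R, and H are the three residues with basic side chains (ε-amine, guanidinium, and imidazole respectively).
Matching residues: H1, K2, H6, K8, H9, H11, R13.

1, 2, 6, 8, 9, 11, 13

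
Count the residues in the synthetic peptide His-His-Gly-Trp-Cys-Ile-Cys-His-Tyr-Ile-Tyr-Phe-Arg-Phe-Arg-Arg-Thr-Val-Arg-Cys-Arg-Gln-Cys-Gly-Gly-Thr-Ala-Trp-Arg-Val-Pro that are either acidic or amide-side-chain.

Acidic: D, E. Amide-side-chain: N, Q.
Acidic residues here: none (0).
Amide-side-chain residues here: Gln22 (1).
The two groups share no amino acid, so total = 0 + 1 = 1.

1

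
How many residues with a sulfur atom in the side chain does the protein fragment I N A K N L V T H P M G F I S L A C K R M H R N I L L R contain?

The sulfur-bearing residues are cysteine (–SH) and methionine (–S–CH₃).
Matching residues: M11, C18, M21.

3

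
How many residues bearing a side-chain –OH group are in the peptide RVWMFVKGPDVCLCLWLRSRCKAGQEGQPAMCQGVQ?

1

S, T, and Y are the three residues with a side-chain hydroxyl.
Matching residues: S19.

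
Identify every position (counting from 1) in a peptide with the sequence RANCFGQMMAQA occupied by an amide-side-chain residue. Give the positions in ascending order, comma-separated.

The amide-side-chain residues are Asn (N) and Gln (Q).
Matching residues: N3, Q7, Q11.

3, 7, 11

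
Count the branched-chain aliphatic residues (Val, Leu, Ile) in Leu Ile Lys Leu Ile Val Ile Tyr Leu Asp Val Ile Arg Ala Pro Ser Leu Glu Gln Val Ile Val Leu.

14

Matching residues: Leu1, Ile2, Leu4, Ile5, Val6, Ile7, Leu9, Val11, Ile12, Leu17, Val20, Ile21, Val22, Leu23.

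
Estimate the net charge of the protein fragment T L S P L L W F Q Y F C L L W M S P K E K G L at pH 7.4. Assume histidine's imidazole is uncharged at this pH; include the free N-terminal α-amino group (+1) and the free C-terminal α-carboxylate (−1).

+1

The side chains ionized at physiological pH are Lys/Arg (+1) and Asp/Glu (−1); with His treated as neutral, nothing else contributes.
Positive (K, R): K19, K21 → +2.
Negative (D, E): E20 → −1.
The N-terminus (+1) and C-terminus (−1) cancel.
Net charge = (+2) + (−1) = +1.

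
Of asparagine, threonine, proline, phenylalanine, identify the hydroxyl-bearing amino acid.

Serine (S), threonine (T), and tyrosine (Y) each carry a hydroxyl group on the side chain.
Of the listed options, only threonine belongs to this group.

threonine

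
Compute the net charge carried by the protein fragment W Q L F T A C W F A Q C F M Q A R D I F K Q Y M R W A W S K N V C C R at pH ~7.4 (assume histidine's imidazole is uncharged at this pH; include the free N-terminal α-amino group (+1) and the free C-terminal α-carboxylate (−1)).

+4

At pH ~7.4 the Lys and Arg side chains are protonated (+1), the Asp and Glu side chains are deprotonated (−1), and with His taken as neutral all other side chains carry no charge.
Positive (K, R): R17, K21, R25, K30, R35 → +5.
Negative (D, E): D18 → −1.
The N-terminus (+1) and C-terminus (−1) cancel.
Net charge = (+5) + (−1) = +4.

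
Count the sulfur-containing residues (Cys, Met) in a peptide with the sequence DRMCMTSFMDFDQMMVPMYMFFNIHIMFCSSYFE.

10

Matching residues: M3, C4, M5, M9, M14, M15, M18, M20, M27, C29.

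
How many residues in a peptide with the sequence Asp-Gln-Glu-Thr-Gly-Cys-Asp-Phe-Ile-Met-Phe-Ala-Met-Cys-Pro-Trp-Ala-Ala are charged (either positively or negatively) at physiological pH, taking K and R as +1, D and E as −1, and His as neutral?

3

Charged side chains at pH ~7.4: K, R (positive); D, E (negative).
Matching residues: Asp1, Glu3, Asp7.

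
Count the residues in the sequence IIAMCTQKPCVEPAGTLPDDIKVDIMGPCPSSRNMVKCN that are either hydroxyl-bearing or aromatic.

Hydroxyl-bearing: S, T, Y. Aromatic: F, W, Y.
Hydroxyl-bearing residues here: T6, T16, S31, S32 (4).
Aromatic residues here: none (0).
(Y belongs to both groups, but none appear in this sequence.) Total = 4 + 0 = 4.

4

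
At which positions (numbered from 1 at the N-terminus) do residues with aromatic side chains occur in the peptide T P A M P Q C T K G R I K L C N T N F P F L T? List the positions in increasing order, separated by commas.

The aromatic amino acids are Phe (F, benzyl), Trp (W, indole), and Tyr (Y, phenol).
Matching residues: F19, F21.

19, 21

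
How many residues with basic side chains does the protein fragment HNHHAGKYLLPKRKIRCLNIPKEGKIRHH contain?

The basic amino acids are Lys (K), Arg (R), and His (H).
Matching residues: H1, H3, H4, K7, K12, R13, K14, R16, K22, K25, R27, H28, H29.

13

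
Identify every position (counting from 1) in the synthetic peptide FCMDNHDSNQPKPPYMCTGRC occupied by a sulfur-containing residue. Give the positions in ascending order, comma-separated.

2, 3, 16, 17, 21

The sulfur-bearing residues are cysteine (–SH) and methionine (–S–CH₃).
Matching residues: C2, M3, M16, C17, C21.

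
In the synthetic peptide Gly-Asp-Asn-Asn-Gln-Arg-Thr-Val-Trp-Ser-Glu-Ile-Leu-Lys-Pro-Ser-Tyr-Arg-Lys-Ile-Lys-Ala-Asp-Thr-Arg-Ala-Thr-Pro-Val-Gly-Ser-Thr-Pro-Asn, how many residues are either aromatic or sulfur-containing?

Aromatic: F, W, Y. Sulfur-containing: C, M.
Aromatic residues here: Trp9, Tyr17 (2).
Sulfur-containing residues here: none (0).
The two groups share no amino acid, so total = 2 + 0 = 2.

2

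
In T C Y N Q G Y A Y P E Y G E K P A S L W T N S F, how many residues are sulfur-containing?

1

Cysteine (C, thiol) and methionine (M, thioether) are the two sulfur-containing amino acids.
Matching residues: C2.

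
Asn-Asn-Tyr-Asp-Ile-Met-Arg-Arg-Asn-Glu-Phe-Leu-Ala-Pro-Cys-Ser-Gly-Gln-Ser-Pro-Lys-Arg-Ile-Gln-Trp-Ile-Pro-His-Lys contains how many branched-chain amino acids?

The BCAAs are Val, Leu, and Ile — aliphatic side chains with a branch point.
Matching residues: Ile5, Leu12, Ile23, Ile26.

4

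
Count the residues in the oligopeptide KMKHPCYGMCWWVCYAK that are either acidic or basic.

Acidic: D, E. Basic: H, K, R.
Acidic residues here: none (0).
Basic residues here: K1, K3, H4, K17 (4).
The two groups share no amino acid, so total = 0 + 4 = 4.

4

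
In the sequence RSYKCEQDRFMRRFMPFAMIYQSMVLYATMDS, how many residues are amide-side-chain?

2

The amide-side-chain residues are Asn (N) and Gln (Q).
Matching residues: Q7, Q22.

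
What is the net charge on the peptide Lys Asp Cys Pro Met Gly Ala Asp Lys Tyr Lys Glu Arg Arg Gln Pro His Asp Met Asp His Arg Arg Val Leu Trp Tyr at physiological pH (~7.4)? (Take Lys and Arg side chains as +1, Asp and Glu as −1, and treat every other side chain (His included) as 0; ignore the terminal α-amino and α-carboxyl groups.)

Positive (K, R): Lys1, Lys9, Lys11, Arg13, Arg14, Arg22, Arg23 → +7.
Negative (D, E): Asp2, Asp8, Glu12, Asp18, Asp20 → −5.
Net charge = (+7) + (−5) = +2.

+2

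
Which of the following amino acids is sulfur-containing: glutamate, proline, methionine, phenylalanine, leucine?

methionine

Cysteine (C, thiol) and methionine (M, thioether) are the two sulfur-containing amino acids.
Of the listed options, only methionine belongs to this group.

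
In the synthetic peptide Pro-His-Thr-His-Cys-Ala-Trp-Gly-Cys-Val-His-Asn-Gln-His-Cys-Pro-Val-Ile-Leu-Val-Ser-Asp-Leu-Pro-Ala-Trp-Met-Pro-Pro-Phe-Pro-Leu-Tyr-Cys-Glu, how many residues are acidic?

Only D (aspartate) and E (glutamate) carry a side-chain carboxylic acid.
Matching residues: Asp22, Glu35.

2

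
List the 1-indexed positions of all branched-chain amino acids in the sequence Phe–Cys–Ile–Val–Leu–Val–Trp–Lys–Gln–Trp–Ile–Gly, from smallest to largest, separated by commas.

3, 4, 5, 6, 11

Valine (V), leucine (L), and isoleucine (I) are the branched-chain amino acids.
Matching residues: Ile3, Val4, Leu5, Val6, Ile11.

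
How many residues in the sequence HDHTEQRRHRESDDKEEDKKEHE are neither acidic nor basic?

Acidic: D, E. Basic: K, R, H. All other residues are neither.
Matching residues: T4, Q6, S12.

3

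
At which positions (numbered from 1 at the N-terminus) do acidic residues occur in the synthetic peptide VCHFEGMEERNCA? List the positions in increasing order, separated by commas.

The acidic residues are Asp (D) and Glu (E), whose side chains end in a carboxylate group.
Matching residues: E5, E8, E9.

5, 8, 9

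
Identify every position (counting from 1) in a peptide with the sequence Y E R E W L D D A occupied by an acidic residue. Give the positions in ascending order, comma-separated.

2, 4, 7, 8

Aspartate (D) and glutamate (E) have carboxylic-acid side chains and are the acidic amino acids.
Matching residues: E2, E4, D7, D8.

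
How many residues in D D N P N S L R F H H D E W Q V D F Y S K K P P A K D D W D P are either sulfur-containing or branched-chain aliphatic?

Sulfur-containing: C, M. Branched-chain aliphatic: I, L, V.
Sulfur-containing residues here: none (0).
Branched-chain aliphatic residues here: L7, V16 (2).
The two groups share no amino acid, so total = 0 + 2 = 2.

2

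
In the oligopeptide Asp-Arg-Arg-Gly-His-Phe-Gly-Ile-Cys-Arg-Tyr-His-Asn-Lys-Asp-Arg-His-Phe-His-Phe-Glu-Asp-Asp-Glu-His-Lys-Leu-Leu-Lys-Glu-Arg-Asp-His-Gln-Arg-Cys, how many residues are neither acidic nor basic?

Acidic: D, E. Basic: K, R, H. All other residues are neither.
Matching residues: Gly4, Phe6, Gly7, Ile8, Cys9, Tyr11, Asn13, Phe18, Phe20, Leu27, Leu28, Gln34, Cys36.

13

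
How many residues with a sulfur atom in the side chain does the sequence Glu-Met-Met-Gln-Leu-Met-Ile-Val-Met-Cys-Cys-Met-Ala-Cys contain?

Cysteine (C, thiol) and methionine (M, thioether) are the two sulfur-containing amino acids.
Matching residues: Met2, Met3, Met6, Met9, Cys10, Cys11, Met12, Cys14.

8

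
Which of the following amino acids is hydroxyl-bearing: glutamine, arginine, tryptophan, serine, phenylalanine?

The –OH-bearing residues are Ser, Thr (aliphatic alcohols), and Tyr (phenol).
Of the listed options, only serine belongs to this group.

serine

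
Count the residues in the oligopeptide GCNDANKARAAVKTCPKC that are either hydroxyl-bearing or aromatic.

1

Hydroxyl-bearing: S, T, Y. Aromatic: F, W, Y.
Hydroxyl-bearing residues here: T14 (1).
Aromatic residues here: none (0).
(Y belongs to both groups, but none appear in this sequence.) Total = 1 + 0 = 1.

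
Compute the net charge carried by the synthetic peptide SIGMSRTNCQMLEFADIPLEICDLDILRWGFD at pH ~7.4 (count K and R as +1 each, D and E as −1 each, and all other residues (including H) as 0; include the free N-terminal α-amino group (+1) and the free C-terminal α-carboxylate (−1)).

Positive (K, R): R6, R28 → +2.
Negative (D, E): E13, D16, E20, D23, D25, D32 → −6.
The N-terminus (+1) and C-terminus (−1) cancel.
Net charge = (+2) + (−6) = −4.

-4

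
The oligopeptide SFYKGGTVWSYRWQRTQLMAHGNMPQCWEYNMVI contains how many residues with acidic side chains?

Aspartate (D) and glutamate (E) have carboxylic-acid side chains and are the acidic amino acids.
Matching residues: E29.

1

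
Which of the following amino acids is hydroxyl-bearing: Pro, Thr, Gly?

Thr

S, T, and Y are the three residues with a side-chain hydroxyl.
Of the listed options, only Thr belongs to this group.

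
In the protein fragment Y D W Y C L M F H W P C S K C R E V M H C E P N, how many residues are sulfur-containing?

Only Cys (C) and Met (M) have a sulfur atom in the side chain.
Matching residues: C5, M7, C12, C15, M19, C21.

6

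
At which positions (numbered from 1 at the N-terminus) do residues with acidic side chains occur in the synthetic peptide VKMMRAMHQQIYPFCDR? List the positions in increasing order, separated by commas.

The acidic residues are Asp (D) and Glu (E), whose side chains end in a carboxylate group.
Matching residues: D16.

16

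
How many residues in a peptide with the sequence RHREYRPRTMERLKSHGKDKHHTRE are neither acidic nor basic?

8

Acidic: D, E. Basic: K, R, H. All other residues are neither.
Matching residues: Y5, P7, T9, M10, L13, S15, G17, T23.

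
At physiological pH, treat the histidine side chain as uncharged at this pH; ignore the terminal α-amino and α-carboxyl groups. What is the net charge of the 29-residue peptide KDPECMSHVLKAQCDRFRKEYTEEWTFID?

-2

Near pH 7.4, K and R contribute +1 each, D and E contribute −1 each, and every other side chain (His included, as stated) is uncharged.
Positive (K, R): K1, K11, R16, R18, K19 → +5.
Negative (D, E): D2, E4, D15, E20, E23, E24, D29 → −7.
Net charge = (+5) + (−7) = −2.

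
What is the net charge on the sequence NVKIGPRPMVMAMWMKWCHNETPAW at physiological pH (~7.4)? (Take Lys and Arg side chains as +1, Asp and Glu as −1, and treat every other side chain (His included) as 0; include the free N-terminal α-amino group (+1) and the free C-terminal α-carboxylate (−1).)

+2

Positive (K, R): K3, R7, K16 → +3.
Negative (D, E): E21 → −1.
The N-terminus (+1) and C-terminus (−1) cancel.
Net charge = (+3) + (−1) = +2.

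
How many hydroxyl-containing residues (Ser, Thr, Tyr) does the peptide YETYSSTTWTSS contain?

Matching residues: Y1, T3, Y4, S5, S6, T7, T8, T10, S11, S12.

10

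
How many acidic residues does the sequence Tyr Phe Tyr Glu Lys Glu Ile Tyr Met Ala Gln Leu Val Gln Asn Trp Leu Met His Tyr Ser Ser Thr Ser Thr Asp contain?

The acidic residues are Asp (D) and Glu (E), whose side chains end in a carboxylate group.
Matching residues: Glu4, Glu6, Asp26.

3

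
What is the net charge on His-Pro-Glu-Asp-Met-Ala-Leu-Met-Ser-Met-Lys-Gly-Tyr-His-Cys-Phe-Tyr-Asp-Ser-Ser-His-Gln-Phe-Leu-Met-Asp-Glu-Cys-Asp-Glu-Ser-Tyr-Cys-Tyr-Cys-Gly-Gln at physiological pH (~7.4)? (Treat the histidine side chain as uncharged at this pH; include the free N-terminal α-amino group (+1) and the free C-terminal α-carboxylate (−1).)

At pH ~7.4 the Lys and Arg side chains are protonated (+1), the Asp and Glu side chains are deprotonated (−1), and with His taken as neutral all other side chains carry no charge.
Positive (K, R): Lys11 → +1.
Negative (D, E): Glu3, Asp4, Asp18, Asp26, Glu27, Asp29, Glu30 → −7.
The N-terminus (+1) and C-terminus (−1) cancel.
Net charge = (+1) + (−7) = −6.

-6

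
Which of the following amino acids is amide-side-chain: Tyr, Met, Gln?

Gln

The amide-side-chain residues are Asn (N) and Gln (Q).
Of the listed options, only Gln belongs to this group.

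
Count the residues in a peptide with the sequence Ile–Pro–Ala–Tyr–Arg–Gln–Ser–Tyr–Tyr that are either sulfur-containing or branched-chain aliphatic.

1

Sulfur-containing: C, M. Branched-chain aliphatic: I, L, V.
Sulfur-containing residues here: none (0).
Branched-chain aliphatic residues here: Ile1 (1).
The two groups share no amino acid, so total = 0 + 1 = 1.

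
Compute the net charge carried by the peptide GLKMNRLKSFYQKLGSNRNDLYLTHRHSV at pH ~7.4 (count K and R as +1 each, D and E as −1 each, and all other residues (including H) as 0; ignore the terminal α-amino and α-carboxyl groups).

+5

Positive (K, R): K3, R6, K8, K13, R18, R26 → +6.
Negative (D, E): D20 → −1.
Net charge = (+6) + (−1) = +5.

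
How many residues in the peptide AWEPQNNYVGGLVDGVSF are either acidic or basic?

Acidic: D, E. Basic: H, K, R.
Acidic residues here: E3, D14 (2).
Basic residues here: none (0).
The two groups share no amino acid, so total = 2 + 0 = 2.

2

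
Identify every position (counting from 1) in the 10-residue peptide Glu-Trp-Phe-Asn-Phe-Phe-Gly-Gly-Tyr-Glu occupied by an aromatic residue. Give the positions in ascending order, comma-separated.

Phenylalanine (F), tryptophan (W), and tyrosine (Y) have aromatic ring side chains.
Matching residues: Trp2, Phe3, Phe5, Phe6, Tyr9.

2, 3, 5, 6, 9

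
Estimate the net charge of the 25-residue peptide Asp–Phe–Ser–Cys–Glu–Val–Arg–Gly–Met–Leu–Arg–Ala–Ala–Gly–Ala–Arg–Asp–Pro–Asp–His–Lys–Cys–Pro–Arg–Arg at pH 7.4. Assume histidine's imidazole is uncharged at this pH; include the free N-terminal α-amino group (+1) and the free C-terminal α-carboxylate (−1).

Near pH 7.4, K and R contribute +1 each, D and E contribute −1 each, and every other side chain (His included, as stated) is uncharged.
Positive (K, R): Arg7, Arg11, Arg16, Lys21, Arg24, Arg25 → +6.
Negative (D, E): Asp1, Glu5, Asp17, Asp19 → −4.
The N-terminus (+1) and C-terminus (−1) cancel.
Net charge = (+6) + (−4) = +2.

+2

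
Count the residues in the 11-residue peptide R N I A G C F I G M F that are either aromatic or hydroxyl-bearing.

2

Aromatic: F, W, Y. Hydroxyl-bearing: S, T, Y.
Aromatic residues here: F7, F11 (2).
Hydroxyl-bearing residues here: none (0).
(Y belongs to both groups, but none appear in this sequence.) Total = 2 + 0 = 2.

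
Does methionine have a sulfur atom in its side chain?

Yes

Only Cys (C) and Met (M) have a sulfur atom in the side chain.
Methionine is in this group.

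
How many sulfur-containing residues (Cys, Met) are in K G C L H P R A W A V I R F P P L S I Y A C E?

Matching residues: C3, C22.

2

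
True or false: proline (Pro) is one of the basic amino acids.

False

The basic amino acids are Lys (K), Arg (R), and His (H).
Proline is not in this group.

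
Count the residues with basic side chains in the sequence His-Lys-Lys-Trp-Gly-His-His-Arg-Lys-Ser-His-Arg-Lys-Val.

The basic amino acids are Lys (K), Arg (R), and His (H).
Matching residues: His1, Lys2, Lys3, His6, His7, Arg8, Lys9, His11, Arg12, Lys13.

10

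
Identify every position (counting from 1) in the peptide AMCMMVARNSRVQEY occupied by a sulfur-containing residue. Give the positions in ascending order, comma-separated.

2, 3, 4, 5

Cysteine (C, thiol) and methionine (M, thioether) are the two sulfur-containing amino acids.
Matching residues: M2, C3, M4, M5.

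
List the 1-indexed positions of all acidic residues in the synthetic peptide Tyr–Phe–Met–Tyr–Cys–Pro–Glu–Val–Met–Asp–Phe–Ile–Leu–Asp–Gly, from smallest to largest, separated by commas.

The acidic residues are Asp (D) and Glu (E), whose side chains end in a carboxylate group.
Matching residues: Glu7, Asp10, Asp14.

7, 10, 14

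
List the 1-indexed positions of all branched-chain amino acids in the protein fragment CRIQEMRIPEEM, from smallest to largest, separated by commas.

V, L, and I make up the branched-chain aliphatic group.
Matching residues: I3, I8.

3, 8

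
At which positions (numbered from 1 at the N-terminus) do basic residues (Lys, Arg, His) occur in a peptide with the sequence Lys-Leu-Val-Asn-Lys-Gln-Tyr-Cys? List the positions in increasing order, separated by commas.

Matching residues: Lys1, Lys5.

1, 5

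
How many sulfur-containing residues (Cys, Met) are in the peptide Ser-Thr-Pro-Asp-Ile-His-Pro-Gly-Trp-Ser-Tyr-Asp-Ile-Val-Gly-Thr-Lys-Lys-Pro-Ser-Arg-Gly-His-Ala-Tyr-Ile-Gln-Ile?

0

None of the 28 residues belong to this group.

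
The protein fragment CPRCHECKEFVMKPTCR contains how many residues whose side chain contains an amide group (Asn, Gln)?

None of the 17 residues belong to this group.

0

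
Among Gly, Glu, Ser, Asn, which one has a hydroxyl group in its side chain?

Ser

Serine (S), threonine (T), and tyrosine (Y) each carry a hydroxyl group on the side chain.
Of the listed options, only Ser belongs to this group.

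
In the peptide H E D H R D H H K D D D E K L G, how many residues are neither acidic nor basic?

Acidic: D, E. Basic: K, R, H. All other residues are neither.
Matching residues: L15, G16.

2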